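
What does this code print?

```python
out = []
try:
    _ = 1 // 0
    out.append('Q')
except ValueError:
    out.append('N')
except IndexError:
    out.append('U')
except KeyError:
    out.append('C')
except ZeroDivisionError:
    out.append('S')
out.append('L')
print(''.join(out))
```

Execution trace: 'S' (except ZeroDivisionError) → 'L' (after the try/except). Output: SL

Answer: SL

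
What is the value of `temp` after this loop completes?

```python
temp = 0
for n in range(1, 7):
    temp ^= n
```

XOR of 1 to 6
`temp` takes the values: 0 → 1 → 3 → 0 → 4 → 1 → 7

Answer: 7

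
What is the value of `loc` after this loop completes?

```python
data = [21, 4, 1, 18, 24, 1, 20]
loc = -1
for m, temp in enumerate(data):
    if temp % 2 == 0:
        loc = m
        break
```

First even number index in [21, 4, 1, 18, 24, 1, 20]
`loc` takes the values: -1 → 1

Answer: 1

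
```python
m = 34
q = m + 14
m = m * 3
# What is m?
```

Trace:
`m = 34` → m = 34
`q = m + 14` → q = 48
`m = m * 3` → m = 102
So m = 102

Answer: 102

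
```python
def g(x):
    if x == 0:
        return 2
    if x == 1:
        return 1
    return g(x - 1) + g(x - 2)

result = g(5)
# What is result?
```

Build up from base cases: g(0)=2, g(1)=1, g(2)=3, g(3)=4, g(4)=7, g(5)=11

Answer: 11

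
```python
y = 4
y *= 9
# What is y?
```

Trace:
`y = 4` → y = 4
`y *= 9` → y = 36
So y = 36

Answer: 36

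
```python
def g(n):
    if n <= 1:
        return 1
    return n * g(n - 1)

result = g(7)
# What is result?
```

g(7) = 7 * 6 * 5 * 4 * 3 * 2 * 1 = 5040

Answer: 5040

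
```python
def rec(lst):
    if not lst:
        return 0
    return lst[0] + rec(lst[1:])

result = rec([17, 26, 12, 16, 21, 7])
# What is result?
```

17 + 26 + 12 + 16 + 21 + 7 + 0 = 99

Answer: 99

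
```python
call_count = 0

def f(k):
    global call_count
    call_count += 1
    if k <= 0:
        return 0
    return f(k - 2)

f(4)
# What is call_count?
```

Linear recursion stepping by 2: 3 calls from k=4 down to ≤0.

Answer: 3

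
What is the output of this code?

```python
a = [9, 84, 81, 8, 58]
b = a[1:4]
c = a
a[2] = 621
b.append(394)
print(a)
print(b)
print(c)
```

Key concept: slice vs alias.
Step by step:
`a = [9, 84, 81, 8, 58]` → a = [9, 84, 81, 8, 58]
`b = a[1:4]` → b = [84, 81, 8]
`c = a` → c = [9, 84, 81, 8, 58] (same object as a)
`a[2] = 621` → a = [9, 84, 621, 8, 58] (same object as c); c = [9, 84, 621, 8, 58] (same object as a)
`b.append(394)` → b = [84, 81, 8, 394]
`print(a)` → prints [9, 84, 621, 8, 58]
`print(b)` → prints [84, 81, 8, 394]
`print(c)` → prints [9, 84, 621, 8, 58]

Answer:
[9, 84, 621, 8, 58]
[84, 81, 8, 394]
[9, 84, 621, 8, 58]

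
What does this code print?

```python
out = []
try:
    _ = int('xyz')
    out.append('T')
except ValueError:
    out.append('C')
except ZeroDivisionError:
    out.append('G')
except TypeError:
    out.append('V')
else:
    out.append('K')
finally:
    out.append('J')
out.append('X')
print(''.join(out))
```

Execution trace: 'C' (except ValueError) → 'J' (finally) → 'X' (after the try/except). Output: CJX

Answer: CJX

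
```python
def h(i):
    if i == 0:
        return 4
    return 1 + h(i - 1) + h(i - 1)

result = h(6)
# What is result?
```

h(i) = 1 + 2·h(i-1), h(0)=4. Closed form: (4+1)·2^6 - 1 = 319.

Answer: 319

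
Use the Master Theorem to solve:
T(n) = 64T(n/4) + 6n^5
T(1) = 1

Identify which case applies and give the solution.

a=64, b=4, f(n)=6n^5. log_4(64) = 3. Since c=5 > 3 and the regularity condition holds (64(n/4)^5 = (64/4^5)n^5 with 64/4^5 < 1), Case 3 applies: T(n) = Θ(f(n)) = O(n^5).

Answer: O(n^5) - Case 3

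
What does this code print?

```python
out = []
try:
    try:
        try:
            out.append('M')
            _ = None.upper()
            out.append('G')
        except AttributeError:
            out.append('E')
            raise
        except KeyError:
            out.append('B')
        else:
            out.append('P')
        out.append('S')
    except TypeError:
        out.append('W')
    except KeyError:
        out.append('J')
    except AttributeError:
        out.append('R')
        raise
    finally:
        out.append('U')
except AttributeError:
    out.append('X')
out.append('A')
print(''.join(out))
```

Execution trace: 'M' (inner try body) → 'E' (inner except AttributeError) → 'R' (except AttributeError) → 'U' (finally) → 'X' (outer except AttributeError) → 'A' (after the try/except). Output: MERUXA

Answer: MERUXA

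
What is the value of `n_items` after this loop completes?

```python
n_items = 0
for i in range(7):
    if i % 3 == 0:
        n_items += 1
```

Count numbers divisible by 3 in range(7)
`n_items` takes the values: 0 → 1 → 2 → 3

Answer: 3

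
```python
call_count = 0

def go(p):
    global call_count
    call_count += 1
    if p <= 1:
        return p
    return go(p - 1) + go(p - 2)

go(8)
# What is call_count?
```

Calls(p) = 1 + Calls(p-1) + Calls(p-2); Calls(0)=Calls(1)=1. For p=8 this gives 67.

Answer: 67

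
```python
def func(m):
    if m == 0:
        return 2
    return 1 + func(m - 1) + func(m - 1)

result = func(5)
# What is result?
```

func(m) = 1 + 2·func(m-1), func(0)=2. Closed form: (2+1)·2^5 - 1 = 95.

Answer: 95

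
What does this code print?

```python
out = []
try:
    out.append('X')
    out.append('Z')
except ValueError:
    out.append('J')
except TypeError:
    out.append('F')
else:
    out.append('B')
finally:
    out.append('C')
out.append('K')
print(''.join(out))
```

Execution trace: 'X' (try body) → 'Z' (try body, no exception) → 'B' (else) → 'C' (finally) → 'K' (after the try/except). Output: XZBCK

Answer: XZBCK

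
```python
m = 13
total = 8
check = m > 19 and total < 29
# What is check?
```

Trace:
`m = 13` → m = 13
`total = 8` → total = 8
`check = m > 19 and total < 29` → check = False
So check = False

Answer: False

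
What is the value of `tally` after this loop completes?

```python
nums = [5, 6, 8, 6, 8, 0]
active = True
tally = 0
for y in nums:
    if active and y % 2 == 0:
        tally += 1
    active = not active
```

Count even values at even positions
`tally` takes the values: 0 → 1 → 2

Answer: 2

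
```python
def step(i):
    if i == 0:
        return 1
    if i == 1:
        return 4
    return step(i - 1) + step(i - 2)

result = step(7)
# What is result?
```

Build up from base cases: step(0)=1, step(1)=4, step(2)=5, step(3)=9, step(4)=14, step(5)=23, step(6)=37, ..., step(7)=60

Answer: 60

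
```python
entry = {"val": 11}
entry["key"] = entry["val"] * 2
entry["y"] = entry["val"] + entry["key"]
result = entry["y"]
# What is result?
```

Trace:
`entry = {"val": 11}` → entry = {'val': 11}
`entry["key"] = entry["val"] * 2` → entry = {'val': 11, 'key': 22}
`entry["y"] = entry["val"] + entry["key"]` → entry = {'val': 11, 'key': 22, 'y': 33}
`result = entry["y"]` → result = 33
So result = 33

Answer: 33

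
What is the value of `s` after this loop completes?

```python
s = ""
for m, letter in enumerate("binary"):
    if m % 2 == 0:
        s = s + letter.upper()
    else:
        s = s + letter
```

Uppercase even positions in 'binary'
`s` takes the values: "" → "B" → "Bi" → "BiN" → "BiNa" → "BiNaR" → "BiNaRy"

Answer: "BiNaRy"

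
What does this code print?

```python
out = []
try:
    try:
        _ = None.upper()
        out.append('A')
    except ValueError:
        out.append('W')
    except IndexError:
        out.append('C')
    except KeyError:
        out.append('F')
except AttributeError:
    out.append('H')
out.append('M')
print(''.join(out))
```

Execution trace: 'H' (outer except AttributeError) → 'M' (after the try/except). Output: HM

Answer: HM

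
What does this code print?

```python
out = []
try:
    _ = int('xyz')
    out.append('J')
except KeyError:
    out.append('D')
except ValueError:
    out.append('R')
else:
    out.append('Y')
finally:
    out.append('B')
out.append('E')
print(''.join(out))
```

Execution trace: 'R' (except ValueError) → 'B' (finally) → 'E' (after the try/except). Output: RBE

Answer: RBE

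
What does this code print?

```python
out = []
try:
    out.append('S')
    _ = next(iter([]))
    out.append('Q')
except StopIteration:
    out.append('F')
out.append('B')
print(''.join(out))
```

Execution trace: 'S' (try body) → 'F' (except StopIteration) → 'B' (after the try/except). Output: SFB

Answer: SFB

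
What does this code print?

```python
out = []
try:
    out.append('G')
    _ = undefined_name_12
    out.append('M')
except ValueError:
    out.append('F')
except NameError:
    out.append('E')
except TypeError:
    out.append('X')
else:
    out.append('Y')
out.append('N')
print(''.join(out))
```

Execution trace: 'G' (try body) → 'E' (except NameError) → 'N' (after the try/except). Output: GEN

Answer: GEN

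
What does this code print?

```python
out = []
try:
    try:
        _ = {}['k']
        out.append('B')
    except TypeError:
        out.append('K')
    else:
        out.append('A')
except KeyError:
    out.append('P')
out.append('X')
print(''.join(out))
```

Execution trace: 'P' (outer except KeyError) → 'X' (after the try/except). Output: PX

Answer: PX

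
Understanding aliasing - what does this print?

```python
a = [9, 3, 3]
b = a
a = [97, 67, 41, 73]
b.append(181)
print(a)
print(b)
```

Key concept: rebinding vs mutation: a is rebound to a new list, b still points at the original.
Step by step:
`a = [9, 3, 3]` → a = [9, 3, 3]
`b = a` → b = [9, 3, 3] (same object as a)
`a = [97, 67, 41, 73]` → a = [97, 67, 41, 73]
`b.append(181)` → b = [9, 3, 3, 181]
`print(a)` → prints [97, 67, 41, 73]
`print(b)` → prints [9, 3, 3, 181]

Answer:
[97, 67, 41, 73]
[9, 3, 3, 181]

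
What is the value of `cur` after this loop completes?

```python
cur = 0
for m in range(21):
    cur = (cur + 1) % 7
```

Increment mod 7, 21 times = 0
`cur` takes the values: 0 → 1 → 2 → 3 → 4 → 5 → 6 → 0 → 1 → 2 → 3 → 4 → 5 → 6 → 0 → 1 → 2 → 3 → 4 → 5 → 6 → 0

Answer: 0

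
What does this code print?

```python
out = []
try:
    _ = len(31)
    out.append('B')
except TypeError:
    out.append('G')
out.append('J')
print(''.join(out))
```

Execution trace: 'G' (except TypeError) → 'J' (after the try/except). Output: GJ

Answer: GJ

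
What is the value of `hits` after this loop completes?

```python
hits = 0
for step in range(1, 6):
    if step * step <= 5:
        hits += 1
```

Count numbers where step² ≤ 5
`hits` takes the values: 0 → 1 → 2

Answer: 2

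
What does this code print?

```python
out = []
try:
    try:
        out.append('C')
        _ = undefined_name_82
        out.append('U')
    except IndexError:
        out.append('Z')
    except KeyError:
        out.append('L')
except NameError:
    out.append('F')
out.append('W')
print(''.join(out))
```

Execution trace: 'C' (try body) → 'F' (outer except NameError) → 'W' (after the try/except). Output: CFW

Answer: CFW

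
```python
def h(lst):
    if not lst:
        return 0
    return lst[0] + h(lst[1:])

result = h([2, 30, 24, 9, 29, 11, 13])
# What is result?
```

2 + 30 + 24 + 9 + 29 + 11 + 13 + 0 = 118

Answer: 118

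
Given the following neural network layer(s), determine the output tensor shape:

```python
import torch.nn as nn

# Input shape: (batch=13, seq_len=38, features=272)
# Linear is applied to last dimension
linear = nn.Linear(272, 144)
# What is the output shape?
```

Input: (13, 38, 272) -> Output: (13, 38, 144)

Answer: (13, 38, 144)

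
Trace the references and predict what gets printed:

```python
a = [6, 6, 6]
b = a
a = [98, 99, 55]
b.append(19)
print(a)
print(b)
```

Key concept: rebinding vs mutation: a is rebound to a new list, b still points at the original.
Step by step:
`a = [6, 6, 6]` → a = [6, 6, 6]
`b = a` → b = [6, 6, 6] (same object as a)
`a = [98, 99, 55]` → a = [98, 99, 55]
`b.append(19)` → b = [6, 6, 6, 19]
`print(a)` → prints [98, 99, 55]
`print(b)` → prints [6, 6, 6, 19]

Answer:
[98, 99, 55]
[6, 6, 6, 19]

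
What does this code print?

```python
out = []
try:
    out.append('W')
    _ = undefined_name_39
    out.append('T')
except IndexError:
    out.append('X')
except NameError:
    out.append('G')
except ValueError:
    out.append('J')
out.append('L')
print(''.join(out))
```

Execution trace: 'W' (try body) → 'G' (except NameError) → 'L' (after the try/except). Output: WGL

Answer: WGL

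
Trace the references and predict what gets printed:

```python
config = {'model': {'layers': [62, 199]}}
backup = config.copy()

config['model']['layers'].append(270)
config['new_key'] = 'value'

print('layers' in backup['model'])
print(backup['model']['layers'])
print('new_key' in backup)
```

Key concept: shallow copy gotcha with nested dict.
Step by step:
`config = {'model': {'layers': [62, 199]}}` → config = {'model': {'layers': [62, 199]}}
`backup = config.copy()` → backup = {'model': {'layers': [62, 199]}}
`config['model']['layers'].append(270)` → config = {'model': {'layers': [62, 199, 270]}}; backup = {'model': {'layers': [62, 199, 270]}}
`config['new_key'] = 'value'` → config = {'model': {'layers': [62, 199, 270]}, 'new_key': 'value'}
`print('layers' in backup['model'])` → prints True
`print(backup['model']['layers'])` → prints [62, 199, 270]
`print('new_key' in backup)` → prints False

Answer:
True
[62, 199, 270]
False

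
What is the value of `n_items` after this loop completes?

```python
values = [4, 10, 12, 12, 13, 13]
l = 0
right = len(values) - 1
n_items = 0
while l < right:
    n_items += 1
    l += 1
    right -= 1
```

Iterations until pointers meet (list length 6)
`n_items` takes the values: 0 → 1 → 2 → 3

Answer: 3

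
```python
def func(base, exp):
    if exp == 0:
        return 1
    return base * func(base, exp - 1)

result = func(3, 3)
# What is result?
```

func(3, 3) = 3 * 3 * 3 = 27

Answer: 27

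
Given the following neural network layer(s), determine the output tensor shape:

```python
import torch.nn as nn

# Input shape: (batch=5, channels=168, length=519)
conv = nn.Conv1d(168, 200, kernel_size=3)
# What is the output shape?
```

Input: (5, 168, 519) -> Output: (5, 200, 517)

Answer: (5, 200, 517)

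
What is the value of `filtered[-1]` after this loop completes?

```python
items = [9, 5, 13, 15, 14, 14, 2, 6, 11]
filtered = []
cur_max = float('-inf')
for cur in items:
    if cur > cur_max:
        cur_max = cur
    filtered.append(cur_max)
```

Running max ends at 15
`filtered` takes the values: [] → [9] → [9, 9] → [9, 9, 13] → [9, 9, 13, 15] → [9, 9, 13, 15, 15] → [9, 9, 13, 15, 15, 15] → [9, 9, 13, 15, 15, 15, 15] → [9, 9, 13, 15, 15, 15, 15, 15] → [9, 9, 13, 15, 15, 15, 15, 15, 15]
So `filtered[-1]` = 15

Answer: 15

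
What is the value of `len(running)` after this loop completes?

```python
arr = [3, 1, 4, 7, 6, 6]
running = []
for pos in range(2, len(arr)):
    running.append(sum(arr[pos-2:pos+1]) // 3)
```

Number of 3-element averages
`running` takes the values: [] → [2] → [2, 4] → [2, 4, 5] → [2, 4, 5, 6]
So `len(running)` = 4

Answer: 4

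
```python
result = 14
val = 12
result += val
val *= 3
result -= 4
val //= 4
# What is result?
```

Trace:
`result = 14` → result = 14
`val = 12` → val = 12
`result += val` → result = 26
`val *= 3` → val = 36
`result -= 4` → result = 22
`val //= 4` → val = 9
So result = 22

Answer: 22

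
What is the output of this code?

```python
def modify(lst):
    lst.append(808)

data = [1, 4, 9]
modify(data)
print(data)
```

Key concept: function modifies passed list.
Step by step:
`data = [1, 4, 9]` → data = [1, 4, 9]
`modify(data)` → data = [1, 4, 9, 808]
`print(data)` → prints [1, 4, 9, 808]

Answer: [1, 4, 9, 808]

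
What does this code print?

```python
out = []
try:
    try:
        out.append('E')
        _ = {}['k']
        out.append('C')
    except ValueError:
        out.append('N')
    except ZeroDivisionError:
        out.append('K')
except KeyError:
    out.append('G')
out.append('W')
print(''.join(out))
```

Execution trace: 'E' (try body) → 'G' (outer except KeyError) → 'W' (after the try/except). Output: EGW

Answer: EGW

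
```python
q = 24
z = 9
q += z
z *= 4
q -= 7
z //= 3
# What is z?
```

Trace:
`q = 24` → q = 24
`z = 9` → z = 9
`q += z` → q = 33
`z *= 4` → z = 36
`q -= 7` → q = 26
`z //= 3` → z = 12
So z = 12

Answer: 12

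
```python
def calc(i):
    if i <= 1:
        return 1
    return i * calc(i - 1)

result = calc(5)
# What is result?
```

calc(5) = 5 * 4 * 3 * 2 * 1 = 120

Answer: 120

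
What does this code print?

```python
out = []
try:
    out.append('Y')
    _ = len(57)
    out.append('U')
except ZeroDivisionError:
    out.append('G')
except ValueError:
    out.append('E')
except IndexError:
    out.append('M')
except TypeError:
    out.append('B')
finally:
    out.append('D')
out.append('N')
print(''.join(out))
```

Execution trace: 'Y' (try body) → 'B' (except TypeError) → 'D' (finally) → 'N' (after the try/except). Output: YBDN

Answer: YBDN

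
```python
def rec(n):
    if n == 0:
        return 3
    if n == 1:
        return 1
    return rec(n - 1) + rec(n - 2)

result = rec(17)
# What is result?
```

Build up from base cases: rec(0)=3, rec(1)=1, rec(2)=4, rec(3)=5, rec(4)=9, rec(5)=14, rec(6)=23, ..., rec(17)=4558

Answer: 4558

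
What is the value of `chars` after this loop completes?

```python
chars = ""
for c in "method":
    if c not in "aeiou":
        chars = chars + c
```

Remove vowels from 'method'
`chars` takes the values: "" → "m" → "mt" → "mth" → "mthd"

Answer: "mthd"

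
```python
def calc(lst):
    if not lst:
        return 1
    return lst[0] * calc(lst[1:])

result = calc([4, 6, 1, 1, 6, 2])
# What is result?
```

Product over [4, 6, 1, 1, 6, 2] = 4 * 6 * 1 * 1 * 6 * 2 = 288

Answer: 288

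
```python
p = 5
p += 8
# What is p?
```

Trace:
`p = 5` → p = 5
`p += 8` → p = 13
So p = 13

Answer: 13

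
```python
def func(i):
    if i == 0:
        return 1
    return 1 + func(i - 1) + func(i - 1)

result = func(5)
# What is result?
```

func(i) = 1 + 2·func(i-1), func(0)=1. Closed form: (1+1)·2^5 - 1 = 63.

Answer: 63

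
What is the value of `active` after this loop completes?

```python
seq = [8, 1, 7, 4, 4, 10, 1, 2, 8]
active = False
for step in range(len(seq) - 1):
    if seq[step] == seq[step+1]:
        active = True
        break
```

Check consecutive duplicates in [8, 1, 7, 4, 4, 10, 1, 2, 8]
`active` takes the values: False → True

Answer: True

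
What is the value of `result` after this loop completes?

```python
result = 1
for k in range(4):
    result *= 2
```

2^4 = 16
`result` takes the values: 1 → 2 → 4 → 8 → 16

Answer: 16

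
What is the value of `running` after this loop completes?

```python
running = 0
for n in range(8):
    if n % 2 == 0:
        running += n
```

Sum of even numbers 0 to 7
`running` takes the values: 0 → 2 → 6 → 12

Answer: 12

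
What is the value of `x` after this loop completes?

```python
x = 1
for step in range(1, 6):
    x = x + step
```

Start at 1, add 1 through 5
`x` takes the values: 1 → 2 → 4 → 7 → 11 → 16

Answer: 16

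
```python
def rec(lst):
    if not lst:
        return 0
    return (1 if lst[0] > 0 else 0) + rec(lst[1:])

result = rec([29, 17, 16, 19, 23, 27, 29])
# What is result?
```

Count of positive elements in [29, 17, 16, 19, 23, 27, 29] = 7

Answer: 7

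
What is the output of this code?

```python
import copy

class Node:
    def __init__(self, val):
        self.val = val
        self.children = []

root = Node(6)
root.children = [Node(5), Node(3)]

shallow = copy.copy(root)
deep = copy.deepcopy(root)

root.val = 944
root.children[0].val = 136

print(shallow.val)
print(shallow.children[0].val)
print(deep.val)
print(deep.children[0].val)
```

Key concept: deep copy with custom objects.
Step by step:
`root = Node(6)` → root = Node(val=6, children=[])
`root.children = [Node(5), Node(3)]` → root = Node(val=6, children=[Node(val=5, children=[]), Node(val=3, children=[])])
`shallow = copy.copy(root)` → shallow = Node(val=6, children=[Node(val=5, children=[]), Node(val=3, children=[])])
`deep = copy.deepcopy(root)` → deep = Node(val=6, children=[Node(val=5, children=[]), Node(val=3, children=[])])
`root.val = 944` → root = Node(val=944, children=[Node(val=5, children=[]), Node(val=3, children=[])])
`root.children[0].val = 136` → root = Node(val=944, children=[Node(val=136, children=[]), Node(val=3, children=[])]); shallow = Node(val=6, children=[Node(val=136, children=[]), Node(val=3, children=[])])
`print(shallow.val)` → prints 6
`print(shallow.children[0].val)` → prints 136
`print(deep.val)` → prints 6
`print(deep.children[0].val)` → prints 5

Answer:
6
136
6
5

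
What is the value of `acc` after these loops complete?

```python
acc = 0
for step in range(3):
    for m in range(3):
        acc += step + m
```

Sum of all step+m for step,m in 3x3
`acc` takes the values: 0 → 1 → 3 → 4 → 6 → 9 → 11 → 14 → 18

Answer: 18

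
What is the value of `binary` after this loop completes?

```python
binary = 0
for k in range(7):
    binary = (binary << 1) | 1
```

Build 7 consecutive 1-bits: 0b1111111
`binary` takes the values: 0 → 1 → 3 → 7 → 15 → 31 → 63 → 127

Answer: 127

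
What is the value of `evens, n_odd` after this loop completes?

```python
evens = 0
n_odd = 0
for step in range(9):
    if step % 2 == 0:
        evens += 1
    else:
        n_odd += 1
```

Count evens and odds in range(9)
`evens, n_odd` takes the values: (0, 0) → (1, 0) → (1, 1) → (2, 1) → (2, 2) → (3, 2) → (3, 3) → (4, 3) → (4, 4) → (5, 4)

Answer: 5, 4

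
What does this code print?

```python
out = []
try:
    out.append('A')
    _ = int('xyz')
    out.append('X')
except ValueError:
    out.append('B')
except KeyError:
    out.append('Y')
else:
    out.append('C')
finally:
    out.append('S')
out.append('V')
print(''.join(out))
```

Execution trace: 'A' (try body) → 'B' (except ValueError) → 'S' (finally) → 'V' (after the try/except). Output: ABSV

Answer: ABSV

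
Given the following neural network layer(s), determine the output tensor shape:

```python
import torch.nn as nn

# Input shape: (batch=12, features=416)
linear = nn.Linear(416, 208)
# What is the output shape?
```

Input: (12, 416) -> Output: (12, 208)

Answer: (12, 208)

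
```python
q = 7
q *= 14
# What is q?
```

Trace:
`q = 7` → q = 7
`q *= 14` → q = 98
So q = 98

Answer: 98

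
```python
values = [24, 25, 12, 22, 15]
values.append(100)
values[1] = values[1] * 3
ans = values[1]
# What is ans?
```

Trace:
`values = [24, 25, 12, 22, 15]` → values = [24, 25, 12, 22, 15]
`values.append(100)` → values = [24, 25, 12, 22, 15, 100]
`values[1] = values[1] * 3` → values = [24, 75, 12, 22, 15, 100]
`ans = values[1]` → ans = 75
So ans = 75

Answer: 75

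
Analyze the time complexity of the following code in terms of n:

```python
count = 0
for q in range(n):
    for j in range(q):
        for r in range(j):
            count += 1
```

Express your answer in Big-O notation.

Each loop level contributes: n × n × n. Multiplying the contributions gives O(n^3).

Answer: O(n^3)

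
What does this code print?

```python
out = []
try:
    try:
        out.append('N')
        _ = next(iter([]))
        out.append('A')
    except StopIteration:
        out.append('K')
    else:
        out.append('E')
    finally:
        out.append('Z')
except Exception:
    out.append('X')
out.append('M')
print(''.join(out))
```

Execution trace: 'N' (inner try body) → 'K' (inner except StopIteration) → 'Z' (inner finally) → 'M' (after the try/except). Output: NKZM

Answer: NKZM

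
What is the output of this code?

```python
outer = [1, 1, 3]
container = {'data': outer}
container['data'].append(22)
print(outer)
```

Key concept: dict holds reference to list.
Step by step:
`outer = [1, 1, 3]` → outer = [1, 1, 3]
`container = {'data': outer}` → container = {'data': [1, 1, 3]}
`container['data'].append(22)` → outer = [1, 1, 3, 22]; container = {'data': [1, 1, 3, 22]}
`print(outer)` → prints [1, 1, 3, 22]

Answer: [1, 1, 3, 22]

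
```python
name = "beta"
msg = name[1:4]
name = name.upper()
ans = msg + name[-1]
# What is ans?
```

Trace:
`name = "beta"` → name = 'beta'
`msg = name[1:4]` → msg = 'eta'
`name = name.upper()` → name = 'BETA'
`ans = msg + name[-1]` → ans = 'etaA'
So ans = 'etaA'

Answer: 'etaA'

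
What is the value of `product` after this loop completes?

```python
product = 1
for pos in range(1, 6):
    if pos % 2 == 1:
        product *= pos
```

Product of odd numbers 1 to 5
`product` takes the values: 1 → 3 → 15

Answer: 15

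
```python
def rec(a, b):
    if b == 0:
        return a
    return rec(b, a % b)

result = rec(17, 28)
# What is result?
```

rec(17, 28) -> rec(28, 17) -> rec(17, 11) -> rec(11, 6) -> rec(6, 5) -> rec(5, 1) -> rec(1, 0) -> 1

Answer: 1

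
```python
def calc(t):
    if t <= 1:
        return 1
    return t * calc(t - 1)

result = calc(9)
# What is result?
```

calc(9) = 9 * 8 * 7 * 6 * 5 * 4 * 3 * 2 * 1 = 362880

Answer: 362880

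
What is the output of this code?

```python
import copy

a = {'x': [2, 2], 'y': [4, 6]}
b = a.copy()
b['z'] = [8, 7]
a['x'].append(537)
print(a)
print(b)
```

Key concept: shallow copy of dict with mutable values.
Step by step:
`a = {'x': [2, 2], 'y': [4, 6]}` → a = {'x': [2, 2], 'y': [4, 6]}
`b = a.copy()` → b = {'x': [2, 2], 'y': [4, 6]}
`b['z'] = [8, 7]` → b = {'x': [2, 2], 'y': [4, 6], 'z': [8, 7]}
`a['x'].append(537)` → a = {'x': [2, 2, 537], 'y': [4, 6]}; b = {'x': [2, 2, 537], 'y': [4, 6], 'z': [8, 7]}
`print(a)` → prints {'x': [2, 2, 537], 'y': [4, 6]}
`print(b)` → prints {'x': [2, 2, 537], 'y': [4, 6], 'z': [8, 7]}

Answer:
{'x': [2, 2, 537], 'y': [4, 6]}
{'x': [2, 2, 537], 'y': [4, 6], 'z': [8, 7]}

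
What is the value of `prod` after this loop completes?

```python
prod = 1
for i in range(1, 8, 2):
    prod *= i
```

Product of 1, 3, 5, ... up to 7
`prod` takes the values: 1 → 3 → 15 → 105

Answer: 105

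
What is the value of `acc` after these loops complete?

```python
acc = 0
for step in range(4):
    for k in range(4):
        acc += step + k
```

Sum of all step+k for step,k in 4x4
`acc` takes the values: 0 → 1 → 3 → 6 → 7 → 9 → 12 → 16 → 18 → 21 → 25 → 30 → 33 → 37 → 42 → 48

Answer: 48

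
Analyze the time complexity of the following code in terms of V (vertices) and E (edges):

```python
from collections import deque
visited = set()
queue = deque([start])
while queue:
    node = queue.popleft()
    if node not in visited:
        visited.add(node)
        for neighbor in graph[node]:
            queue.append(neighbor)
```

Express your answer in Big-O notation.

This is Breadth-first search on a graph. Time complexity: O(V + E).

Answer: O(V + E)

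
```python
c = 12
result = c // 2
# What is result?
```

Trace:
`c = 12` → c = 12
`result = c // 2` → result = 6
So result = 6

Answer: 6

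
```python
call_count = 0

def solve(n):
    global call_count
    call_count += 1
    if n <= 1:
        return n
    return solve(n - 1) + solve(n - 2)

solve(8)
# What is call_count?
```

Calls(n) = 1 + Calls(n-1) + Calls(n-2); Calls(0)=Calls(1)=1. For n=8 this gives 67.

Answer: 67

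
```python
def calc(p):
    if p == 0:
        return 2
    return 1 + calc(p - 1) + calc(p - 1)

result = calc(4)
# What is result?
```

calc(p) = 1 + 2·calc(p-1), calc(0)=2. Closed form: (2+1)·2^4 - 1 = 47.

Answer: 47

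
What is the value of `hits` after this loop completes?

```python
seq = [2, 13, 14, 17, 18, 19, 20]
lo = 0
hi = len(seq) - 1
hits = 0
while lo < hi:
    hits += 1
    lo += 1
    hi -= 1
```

Iterations until pointers meet (list length 7)
`hits` takes the values: 0 → 1 → 2 → 3

Answer: 3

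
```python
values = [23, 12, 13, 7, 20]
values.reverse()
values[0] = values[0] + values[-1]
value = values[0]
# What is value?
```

Trace:
`values = [23, 12, 13, 7, 20]` → values = [23, 12, 13, 7, 20]
`values.reverse()` → values = [20, 7, 13, 12, 23]
`values[0] = values[0] + values[-1]` → values = [43, 7, 13, 12, 23]
`value = values[0]` → value = 43
So value = 43

Answer: 43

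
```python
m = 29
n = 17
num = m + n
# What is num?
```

Trace:
`m = 29` → m = 29
`n = 17` → n = 17
`num = m + n` → num = 46
So num = 46

Answer: 46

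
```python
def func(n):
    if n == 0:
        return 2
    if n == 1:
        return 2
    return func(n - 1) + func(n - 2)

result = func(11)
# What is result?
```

Build up from base cases: func(0)=2, func(1)=2, func(2)=4, func(3)=6, func(4)=10, func(5)=16, func(6)=26, ..., func(11)=288

Answer: 288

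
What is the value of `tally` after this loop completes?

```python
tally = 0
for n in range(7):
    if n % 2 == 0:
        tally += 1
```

Count numbers divisible by 2 in range(7)
`tally` takes the values: 0 → 1 → 2 → 3 → 4

Answer: 4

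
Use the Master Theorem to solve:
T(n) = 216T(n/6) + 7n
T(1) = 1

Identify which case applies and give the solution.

a=216, b=6, f(n)=7n. log_6(216) = 3. Since c=1 < 3, Case 1 applies: T(n) = Θ(n^log_b(a)) = O(n^3).

Answer: O(n^3) - Case 1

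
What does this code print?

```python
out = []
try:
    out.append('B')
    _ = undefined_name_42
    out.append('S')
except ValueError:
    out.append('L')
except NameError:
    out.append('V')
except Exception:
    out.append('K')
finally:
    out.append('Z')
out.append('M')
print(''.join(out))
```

Execution trace: 'B' (try body) → 'V' (except NameError) → 'Z' (finally) → 'M' (after the try/except). Output: BVZM

Answer: BVZM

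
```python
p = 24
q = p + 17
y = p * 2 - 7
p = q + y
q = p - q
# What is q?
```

Trace:
`p = 24` → p = 24
`q = p + 17` → q = 41
`y = p * 2 - 7` → y = 41
`p = q + y` → p = 82
`q = p - q` → q = 41
So q = 41

Answer: 41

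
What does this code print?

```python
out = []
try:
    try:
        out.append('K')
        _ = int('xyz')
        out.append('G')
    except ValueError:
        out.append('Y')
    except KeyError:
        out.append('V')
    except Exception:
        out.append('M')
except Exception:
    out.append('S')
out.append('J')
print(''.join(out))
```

Execution trace: 'K' (inner try body) → 'Y' (inner except ValueError) → 'J' (after the try/except). Output: KYJ

Answer: KYJ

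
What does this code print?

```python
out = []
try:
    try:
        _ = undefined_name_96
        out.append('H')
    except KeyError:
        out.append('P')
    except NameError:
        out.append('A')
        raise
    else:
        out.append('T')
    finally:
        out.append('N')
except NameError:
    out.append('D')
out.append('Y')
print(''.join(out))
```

Execution trace: 'A' (except NameError) → 'N' (finally) → 'D' (outer except NameError) → 'Y' (after the try/except). Output: ANDY

Answer: ANDY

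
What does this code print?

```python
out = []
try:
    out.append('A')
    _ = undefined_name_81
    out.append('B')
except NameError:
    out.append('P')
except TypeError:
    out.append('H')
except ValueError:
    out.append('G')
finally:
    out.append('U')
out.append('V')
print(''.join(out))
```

Execution trace: 'A' (try body) → 'P' (except NameError) → 'U' (finally) → 'V' (after the try/except). Output: APUV

Answer: APUV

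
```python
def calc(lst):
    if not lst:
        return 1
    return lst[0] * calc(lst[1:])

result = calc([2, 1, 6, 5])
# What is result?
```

Product over [2, 1, 6, 5] = 2 * 1 * 6 * 5 = 60

Answer: 60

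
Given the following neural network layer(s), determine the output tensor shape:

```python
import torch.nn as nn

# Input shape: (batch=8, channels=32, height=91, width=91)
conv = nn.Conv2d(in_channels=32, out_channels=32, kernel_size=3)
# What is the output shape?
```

Input: (8, 32, 91, 91) -> Output: (8, 32, 89, 89)

Answer: (8, 32, 89, 89)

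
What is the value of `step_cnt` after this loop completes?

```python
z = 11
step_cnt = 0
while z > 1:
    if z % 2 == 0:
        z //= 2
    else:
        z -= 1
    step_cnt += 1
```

Steps to reduce 11 to 1
`step_cnt` takes the values: 0 → 1 → 2 → 3 → 4 → 5

Answer: 5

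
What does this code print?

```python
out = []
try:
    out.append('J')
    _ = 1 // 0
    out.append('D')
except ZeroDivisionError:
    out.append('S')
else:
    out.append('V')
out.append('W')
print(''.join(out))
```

Execution trace: 'J' (try body) → 'S' (except ZeroDivisionError) → 'W' (after the try/except). Output: JSW

Answer: JSW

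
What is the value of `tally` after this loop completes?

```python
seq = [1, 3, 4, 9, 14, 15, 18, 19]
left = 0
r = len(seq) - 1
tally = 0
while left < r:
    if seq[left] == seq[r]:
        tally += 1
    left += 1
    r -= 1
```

Count matching pairs from ends
`tally` takes the values: 0

Answer: 0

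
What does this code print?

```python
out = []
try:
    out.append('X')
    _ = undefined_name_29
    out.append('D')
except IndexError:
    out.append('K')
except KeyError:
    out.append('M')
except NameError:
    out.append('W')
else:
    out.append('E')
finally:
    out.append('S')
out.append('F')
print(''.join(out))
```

Execution trace: 'X' (try body) → 'W' (except NameError) → 'S' (finally) → 'F' (after the try/except). Output: XWSF

Answer: XWSF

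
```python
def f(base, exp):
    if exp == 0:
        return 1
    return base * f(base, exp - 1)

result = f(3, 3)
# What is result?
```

f(3, 3) = 3 * 3 * 3 = 27

Answer: 27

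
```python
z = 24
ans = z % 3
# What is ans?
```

Trace:
`z = 24` → z = 24
`ans = z % 3` → ans = 0
So ans = 0

Answer: 0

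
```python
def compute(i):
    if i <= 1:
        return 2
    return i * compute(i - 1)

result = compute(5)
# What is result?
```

compute(5) = 5 * 4 * 3 * 2 * 2 = 240

Answer: 240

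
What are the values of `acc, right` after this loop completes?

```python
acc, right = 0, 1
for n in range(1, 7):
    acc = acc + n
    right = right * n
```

Sum and factorial of 1 to 6
`acc, right` takes the values: (0, 1) → (1, 1) → (3, 1) → (3, 2) → (6, 2) → (6, 6) → (10, 6) → (10, 24) → (15, 24) → (15, 120) → (21, 120) → (21, 720)

Answer: 21, 720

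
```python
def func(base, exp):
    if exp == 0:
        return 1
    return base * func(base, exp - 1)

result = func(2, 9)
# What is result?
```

func(2, 9) = 2 * 2 * 2 * 2 * 2 * 2 * 2 * 2 * 2 = 512

Answer: 512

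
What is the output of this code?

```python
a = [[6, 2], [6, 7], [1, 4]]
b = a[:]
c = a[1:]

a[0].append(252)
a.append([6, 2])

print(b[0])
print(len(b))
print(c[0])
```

Key concept: slice with nested mutation.
Step by step:
`a = [[6, 2], [6, 7], [1, 4]]` → a = [[6, 2], [6, 7], [1, 4]]
`b = a[:]` → b = [[6, 2], [6, 7], [1, 4]]
`c = a[1:]` → c = [[6, 7], [1, 4]]
`a[0].append(252)` → a = [[6, 2, 252], [6, 7], [1, 4]]; b = [[6, 2, 252], [6, 7], [1, 4]]
`a.append([6, 2])` → a = [[6, 2, 252], [6, 7], [1, 4], [6, 2]]
`print(b[0])` → prints [6, 2, 252]
`print(len(b))` → prints 3
`print(c[0])` → prints [6, 7]

Answer:
[6, 2, 252]
3
[6, 7]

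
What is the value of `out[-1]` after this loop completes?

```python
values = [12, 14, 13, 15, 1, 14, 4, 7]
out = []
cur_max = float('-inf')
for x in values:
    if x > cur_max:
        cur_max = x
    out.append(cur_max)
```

Running max ends at 15
`out` takes the values: [] → [12] → [12, 14] → [12, 14, 14] → [12, 14, 14, 15] → [12, 14, 14, 15, 15] → [12, 14, 14, 15, 15, 15] → [12, 14, 14, 15, 15, 15, 15] → [12, 14, 14, 15, 15, 15, 15, 15]
So `out[-1]` = 15

Answer: 15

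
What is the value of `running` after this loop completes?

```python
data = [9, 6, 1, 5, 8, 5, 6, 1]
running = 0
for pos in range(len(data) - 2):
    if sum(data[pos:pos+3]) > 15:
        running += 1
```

Count windows with sum > 15
`running` takes the values: 0 → 1 → 2 → 3

Answer: 3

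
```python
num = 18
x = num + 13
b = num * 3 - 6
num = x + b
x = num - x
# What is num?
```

Trace:
`num = 18` → num = 18
`x = num + 13` → x = 31
`b = num * 3 - 6` → b = 48
`num = x + b` → num = 79
`x = num - x` → x = 48
So num = 79

Answer: 79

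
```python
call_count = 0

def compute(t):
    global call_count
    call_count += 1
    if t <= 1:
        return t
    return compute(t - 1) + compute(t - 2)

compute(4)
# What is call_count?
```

Calls(t) = 1 + Calls(t-1) + Calls(t-2); Calls(0)=Calls(1)=1. For t=4 this gives 9.

Answer: 9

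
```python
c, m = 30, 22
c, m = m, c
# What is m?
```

Trace:
`c, m = 30, 22` → c = 30; m = 22
`c, m = m, c` → c = 22; m = 30
So m = 30

Answer: 30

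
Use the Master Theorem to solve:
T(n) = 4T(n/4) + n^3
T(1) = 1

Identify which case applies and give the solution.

a=4, b=4, f(n)=n^3. log_4(4) = 1. Since c=3 > 1 and the regularity condition holds (4(n/4)^3 = (4/4^3)n^3 with 4/4^3 < 1), Case 3 applies: T(n) = Θ(f(n)) = O(n^3).

Answer: O(n^3) - Case 3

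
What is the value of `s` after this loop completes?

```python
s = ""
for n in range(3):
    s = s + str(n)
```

Concatenate digits 0 to 2
`s` takes the values: "" → "0" → "01" → "012"

Answer: "012"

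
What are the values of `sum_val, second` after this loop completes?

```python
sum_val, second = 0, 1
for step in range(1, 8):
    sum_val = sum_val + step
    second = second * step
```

Sum and factorial of 1 to 7
`sum_val, second` takes the values: (0, 1) → (1, 1) → (3, 1) → (3, 2) → (6, 2) → (6, 6) → (10, 6) → (10, 24) → (15, 24) → (15, 120) → (21, 120) → (21, 720) → (28, 720) → (28, 5040)

Answer: 28, 5040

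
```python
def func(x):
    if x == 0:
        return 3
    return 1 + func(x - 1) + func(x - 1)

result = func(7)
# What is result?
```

func(x) = 1 + 2·func(x-1), func(0)=3. Closed form: (3+1)·2^7 - 1 = 511.

Answer: 511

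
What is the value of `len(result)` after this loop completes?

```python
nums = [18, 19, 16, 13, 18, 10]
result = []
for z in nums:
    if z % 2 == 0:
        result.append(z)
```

Count even numbers in [18, 19, 16, 13, 18, 10]
`result` takes the values: [] → [18] → [18, 16] → [18, 16, 18] → [18, 16, 18, 10]
So `len(result)` = 4

Answer: 4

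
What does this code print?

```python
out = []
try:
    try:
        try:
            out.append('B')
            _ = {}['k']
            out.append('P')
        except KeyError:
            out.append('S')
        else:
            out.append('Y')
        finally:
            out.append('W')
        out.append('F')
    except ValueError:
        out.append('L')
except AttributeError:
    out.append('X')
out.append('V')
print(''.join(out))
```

Execution trace: 'B' (inner try body) → 'S' (inner except KeyError) → 'W' (inner finally) → 'F' (try body, no exception) → 'V' (after the try/except). Output: BSWFV

Answer: BSWFV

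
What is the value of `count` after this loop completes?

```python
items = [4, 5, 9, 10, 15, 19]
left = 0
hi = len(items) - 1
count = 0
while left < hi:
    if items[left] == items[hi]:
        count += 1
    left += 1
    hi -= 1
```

Count matching pairs from ends
`count` takes the values: 0

Answer: 0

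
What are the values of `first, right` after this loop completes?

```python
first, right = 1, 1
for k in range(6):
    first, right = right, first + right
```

Fibonacci: after 6 iterations
`first, right` takes the values: (1, 1) → (1, 2) → (2, 3) → (3, 5) → (5, 8) → (8, 13) → (13, 21)

Answer: 13, 21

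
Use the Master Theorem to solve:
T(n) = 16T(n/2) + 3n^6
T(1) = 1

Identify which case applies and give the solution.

a=16, b=2, f(n)=3n^6. log_2(16) = 4. Since c=6 > 4 and the regularity condition holds (16(n/2)^6 = (16/2^6)n^6 with 16/2^6 < 1), Case 3 applies: T(n) = Θ(f(n)) = O(n^6).

Answer: O(n^6) - Case 3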